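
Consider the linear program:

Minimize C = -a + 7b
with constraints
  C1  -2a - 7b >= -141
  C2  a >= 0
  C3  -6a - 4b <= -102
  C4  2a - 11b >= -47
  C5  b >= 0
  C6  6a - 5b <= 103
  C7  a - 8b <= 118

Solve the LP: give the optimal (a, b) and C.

a = 103/6, b = 0, minimum C = -103/6

Corner points and C = -a + 7b:
  (467/37, 243/37) → C = 1234/37
  (17, 0) → C = -17
  (171/7, 61/7) → C = 256/7
  (103/6, 0) → C = -103/6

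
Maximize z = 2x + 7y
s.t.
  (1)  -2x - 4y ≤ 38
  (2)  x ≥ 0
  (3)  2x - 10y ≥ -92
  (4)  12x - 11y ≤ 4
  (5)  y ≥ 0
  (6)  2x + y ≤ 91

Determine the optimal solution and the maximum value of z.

Corner points and z = 2x + 7y:
  (0, 46/5) → z = 322/5
  (0, 0) → z = 0
  (526/49, 556/49) → z = 4944/49
  (1/3, 0) → z = 2/3

The binding constraints are 2x - 10y = -92 and 12x - 11y = 4.
Solving simultaneously gives x = 526/49, y = 556/49.

x = 526/49, y = 556/49, maximum z = 4944/49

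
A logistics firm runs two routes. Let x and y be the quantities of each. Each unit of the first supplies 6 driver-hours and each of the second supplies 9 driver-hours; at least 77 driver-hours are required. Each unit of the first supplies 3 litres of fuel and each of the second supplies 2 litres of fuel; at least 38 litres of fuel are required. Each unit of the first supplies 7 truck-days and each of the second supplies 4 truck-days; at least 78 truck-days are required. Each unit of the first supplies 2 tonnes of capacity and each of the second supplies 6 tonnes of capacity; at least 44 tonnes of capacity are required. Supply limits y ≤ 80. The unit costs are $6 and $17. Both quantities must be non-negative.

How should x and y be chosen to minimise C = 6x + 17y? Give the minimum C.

Extreme points and C = 6x + 17y:
  (0, 39/2) → C = 663/2
  (0, 80) → C = 1360
  (22, 0) → C = 132
  (2, 16) → C = 284
  (10, 4) → C = 128
The feasible region is unbounded (it extends along (1, 0)), but C strictly increases along every unbounded feasible direction, so there is no improving ray and the minimum is attained at a vertex.

x = 10, y = 4, minimum C = 128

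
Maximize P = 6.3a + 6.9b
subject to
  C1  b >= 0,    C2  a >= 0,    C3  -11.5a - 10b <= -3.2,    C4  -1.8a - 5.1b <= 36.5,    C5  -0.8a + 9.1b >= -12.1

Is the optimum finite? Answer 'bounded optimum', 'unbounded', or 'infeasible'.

From the feasible point (32/115, 0), moving in the direction (0, 1) keeps every constraint satisfied while P increases without bound.

unbounded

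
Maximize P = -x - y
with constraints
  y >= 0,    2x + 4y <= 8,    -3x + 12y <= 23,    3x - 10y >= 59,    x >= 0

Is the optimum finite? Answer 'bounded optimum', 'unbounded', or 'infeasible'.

infeasible

The boundaries y = 0 and 2x + 4y = 8 meet at (4, 0), but that point violates 3x - 10y ≥ 59. Every candidate vertex is excluded by some other constraint, so the feasible region is empty.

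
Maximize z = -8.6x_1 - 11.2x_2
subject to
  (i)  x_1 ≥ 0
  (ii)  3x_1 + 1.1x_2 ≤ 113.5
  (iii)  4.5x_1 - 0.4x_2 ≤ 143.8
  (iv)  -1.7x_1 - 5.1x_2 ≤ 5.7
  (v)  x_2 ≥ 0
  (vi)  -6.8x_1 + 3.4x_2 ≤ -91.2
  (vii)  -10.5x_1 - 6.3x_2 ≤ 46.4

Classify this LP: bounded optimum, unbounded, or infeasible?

bounded optimum

Vertices and z = -8.6x_1 - 11.2x_2:
  (6786/205, 529/41) → z = -439918/1025
  (24311/884, 12455/442) → z = -143549/260
  (1438/45, 0) → z = -61834/225
  (228/17, 0) → z = -9804/85
The feasible region has finitely many vertices and no improving ray; the maximum is -9804/85 at (228/17, 0).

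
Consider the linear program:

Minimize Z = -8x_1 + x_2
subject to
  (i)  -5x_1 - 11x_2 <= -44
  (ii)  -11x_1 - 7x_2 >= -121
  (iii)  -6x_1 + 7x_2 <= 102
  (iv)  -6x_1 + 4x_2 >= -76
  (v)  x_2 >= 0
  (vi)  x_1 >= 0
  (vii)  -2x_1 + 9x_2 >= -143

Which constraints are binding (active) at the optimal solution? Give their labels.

Extreme points and Z = -8x_1 + x_2:
  (44/5, 0) → Z = -352/5
  (0, 4) → Z = 4
  (19/17, 264/17) → Z = 112/17
  (11, 0) → Z = -88
  (0, 102/7) → Z = 102/7

The minimum is at (11, 0). Substituting into each constraint, equality holds for (ii) and (v); the remaining constraints have slack.

(ii) and (v)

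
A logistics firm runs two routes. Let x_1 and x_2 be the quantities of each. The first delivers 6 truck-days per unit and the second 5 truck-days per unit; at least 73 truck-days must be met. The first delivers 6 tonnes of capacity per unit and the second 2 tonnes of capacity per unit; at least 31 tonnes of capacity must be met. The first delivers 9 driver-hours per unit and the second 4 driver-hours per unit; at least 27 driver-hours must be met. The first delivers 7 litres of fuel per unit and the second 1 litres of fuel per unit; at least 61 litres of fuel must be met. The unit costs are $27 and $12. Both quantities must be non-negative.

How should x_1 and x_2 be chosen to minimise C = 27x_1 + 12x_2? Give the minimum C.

x_1 = 8, x_2 = 5, minimum C = 276

Corner points and C = 27x_1 + 12x_2:
  (0, 61) → C = 732
  (73/6, 0) → C = 657/2
  (8, 5) → C = 276
The feasible region is unbounded (it extends along (0, 1), (1, 0)), but C strictly increases along every unbounded feasible direction, so there is no improving ray and the minimum is attained at a vertex.

The optimum lies where 6x_1 + 5x_2 = 73 and 7x_1 + x_2 = 61.
Solving simultaneously gives x_1 = 8, x_2 = 5.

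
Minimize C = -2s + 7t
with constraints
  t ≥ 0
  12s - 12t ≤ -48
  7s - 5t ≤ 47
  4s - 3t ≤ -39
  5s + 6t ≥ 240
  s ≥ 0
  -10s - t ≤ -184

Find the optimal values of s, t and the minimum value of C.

s = 513/34, t = 563/17, minimum C = 3428/17

The feasible region is unbounded (it extends along (0, 1), (5, 7)), but C strictly increases along every unbounded feasible direction, so there is no improving ray and the minimum is attained at a vertex.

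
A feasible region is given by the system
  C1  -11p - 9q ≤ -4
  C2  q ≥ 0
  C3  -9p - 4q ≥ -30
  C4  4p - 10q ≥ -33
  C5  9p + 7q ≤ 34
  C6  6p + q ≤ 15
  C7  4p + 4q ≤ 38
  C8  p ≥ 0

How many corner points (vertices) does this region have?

Pairwise boundary intersections that survive every other constraint:
  (4/11, 0)
  (0, 4/9)
  (5/2, 0)
  (109/118, 433/118)
  (0, 33/10)
  (71/33, 23/11)

6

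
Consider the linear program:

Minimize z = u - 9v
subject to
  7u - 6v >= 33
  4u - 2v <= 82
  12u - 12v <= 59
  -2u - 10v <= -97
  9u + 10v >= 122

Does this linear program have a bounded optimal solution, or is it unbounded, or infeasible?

bounded optimum

Corner points and z = u - 9v:
  (213/5, 221/5) → z = -1776/5
  (456/41, 613/82) → z = -4605/82
  (433/12, 187/6) → z = -2933/12
  (877/72, 523/72) → z = -1915/36
The feasible region has finitely many vertices and no improving ray; the minimum is -1776/5 at (213/5, 221/5).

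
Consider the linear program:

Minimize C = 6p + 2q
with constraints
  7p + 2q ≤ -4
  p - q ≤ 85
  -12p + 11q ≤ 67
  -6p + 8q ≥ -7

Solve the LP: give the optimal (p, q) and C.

p = -613/30, q = -81/5, minimum C = -155

Extreme points and C = 6p + 2q:
  (-178/101, 421/101) → C = -226/101
  (-9/34, -73/68) → C = -127/34
  (-613/30, -81/5) → C = -155

At the optimal vertex, -12p + 11q = 67 and -6p + 8q = -7.
Solving simultaneously gives p = -613/30, q = -81/5.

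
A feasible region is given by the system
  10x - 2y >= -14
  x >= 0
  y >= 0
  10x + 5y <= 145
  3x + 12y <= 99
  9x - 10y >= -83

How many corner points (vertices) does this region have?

5

Of the 15 pairwise boundary intersections, those satisfying every inequality are:
  (0, 7)
  (5/21, 172/21)
  (0, 0)
  (29/2, 0)
  (83/7, 37/7)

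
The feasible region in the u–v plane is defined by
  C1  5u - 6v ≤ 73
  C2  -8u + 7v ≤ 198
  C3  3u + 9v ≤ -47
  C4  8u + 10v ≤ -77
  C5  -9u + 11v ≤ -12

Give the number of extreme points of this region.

4

Of the 10 pairwise boundary intersections, those satisfying every inequality are:
  (-1699/13, -1574/13)
  (134/49, -969/98)
  (-2262/25, -1878/25)
  (-727/178, -789/178)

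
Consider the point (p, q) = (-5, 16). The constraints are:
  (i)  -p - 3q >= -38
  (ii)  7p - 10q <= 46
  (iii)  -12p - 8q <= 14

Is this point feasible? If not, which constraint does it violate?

not feasible — violates (i)

Constraint (i): -p - 3q = -43, which is not ≥ -38. All other constraints are satisfied.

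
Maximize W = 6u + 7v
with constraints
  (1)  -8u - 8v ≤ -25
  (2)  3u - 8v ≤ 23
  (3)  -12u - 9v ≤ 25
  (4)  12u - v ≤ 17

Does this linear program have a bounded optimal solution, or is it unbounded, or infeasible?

From the feasible point (-425/24, 125/6), moving in the direction (1, 12) keeps every constraint satisfied while W increases without bound.

unbounded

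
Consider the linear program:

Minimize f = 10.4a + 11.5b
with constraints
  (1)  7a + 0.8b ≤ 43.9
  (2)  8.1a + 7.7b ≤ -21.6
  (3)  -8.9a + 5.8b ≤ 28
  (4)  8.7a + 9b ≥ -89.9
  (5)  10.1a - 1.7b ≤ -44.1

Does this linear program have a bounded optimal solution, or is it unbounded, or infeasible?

Extreme points and f = 10.4a + 11.5b:
  (-38671/6528, -55651/13056) → f = -14443433/130560
  (-20818/4345, -10969/4345) → f = -3426507/43450
  (-54973/10569, -52432/10569) → f = -1957812/17615
The feasible region has finitely many vertices and no improving ray; the minimum is -1957812/17615 at (-54973/10569, -52432/10569).

bounded optimum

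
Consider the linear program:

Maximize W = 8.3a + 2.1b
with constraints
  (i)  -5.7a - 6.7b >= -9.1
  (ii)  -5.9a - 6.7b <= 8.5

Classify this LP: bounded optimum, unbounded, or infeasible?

From the feasible point (-88, 5107/67), moving in the direction (6.7, -5.9) keeps every constraint satisfied while W increases without bound.

unbounded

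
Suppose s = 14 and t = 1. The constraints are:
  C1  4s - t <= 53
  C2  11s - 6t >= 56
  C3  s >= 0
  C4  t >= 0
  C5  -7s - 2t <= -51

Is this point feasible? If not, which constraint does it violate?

not feasible — violates C1

Constraint C1: 4s - t = 55, which is not ≤ 53. All other constraints are satisfied.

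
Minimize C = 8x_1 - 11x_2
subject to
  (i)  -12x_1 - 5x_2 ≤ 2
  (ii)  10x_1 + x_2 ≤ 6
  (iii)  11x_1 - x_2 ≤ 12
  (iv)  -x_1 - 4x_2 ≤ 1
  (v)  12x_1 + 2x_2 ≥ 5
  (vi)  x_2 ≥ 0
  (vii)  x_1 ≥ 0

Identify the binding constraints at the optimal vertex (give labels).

Feasible corners and C = 8x_1 - 11x_2:
  (3/5, 0) → C = 24/5
  (0, 6) → C = -66
  (5/12, 0) → C = 10/3
  (0, 5/2) → C = -55/2

The minimum is at (0, 6). Substituting into each constraint, equality holds for (ii) and (vii); the remaining constraints have slack.

(ii) and (vii)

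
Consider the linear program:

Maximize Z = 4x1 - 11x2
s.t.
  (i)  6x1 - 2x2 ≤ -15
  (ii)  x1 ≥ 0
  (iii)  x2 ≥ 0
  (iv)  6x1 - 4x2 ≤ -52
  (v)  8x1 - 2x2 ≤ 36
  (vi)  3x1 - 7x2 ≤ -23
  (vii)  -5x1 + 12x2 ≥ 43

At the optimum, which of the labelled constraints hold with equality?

(ii) and (iv)

Vertices and Z = 4x1 - 11x2:
  (11/3, 37/2) → Z = -1133/6
  (51/2, 84) → Z = -822
  (0, 13) → Z = -143
The feasible region is unbounded (it extends along (0, 1), (1, 4)), but Z strictly decreases along every unbounded feasible direction, so there is no improving ray and the maximum is attained at a vertex.

The maximum is at (0, 13). Substituting into each constraint, equality holds for (ii) and (iv); the remaining constraints have slack.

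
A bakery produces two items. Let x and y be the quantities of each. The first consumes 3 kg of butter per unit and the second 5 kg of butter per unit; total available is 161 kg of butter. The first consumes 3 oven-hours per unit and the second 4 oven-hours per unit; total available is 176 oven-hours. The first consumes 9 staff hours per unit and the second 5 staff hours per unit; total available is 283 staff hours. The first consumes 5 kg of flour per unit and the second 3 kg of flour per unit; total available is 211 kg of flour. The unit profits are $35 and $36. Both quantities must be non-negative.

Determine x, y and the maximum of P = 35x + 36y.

Corner points and P = 35x + 36y:
  (0, 0) → P = 0
  (0, 161/5) → P = 5796/5
  (283/9, 0) → P = 9905/9
  (61/3, 20) → P = 4295/3

At the optimal vertex, 3x + 5y = 161 and 9x + 5y = 283.
Solving simultaneously gives x = 61/3, y = 20.

x = 61/3, y = 20, maximum P = 4295/3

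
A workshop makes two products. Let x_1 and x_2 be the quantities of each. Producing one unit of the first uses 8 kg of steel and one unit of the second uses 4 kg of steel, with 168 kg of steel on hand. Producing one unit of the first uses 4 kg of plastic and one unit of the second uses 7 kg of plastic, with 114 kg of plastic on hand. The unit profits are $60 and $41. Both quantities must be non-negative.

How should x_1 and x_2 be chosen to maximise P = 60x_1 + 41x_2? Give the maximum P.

x_1 = 18, x_2 = 6, maximum P = 1326

Feasible corners and P = 60x_1 + 41x_2:
  (0, 0) → P = 0
  (0, 114/7) → P = 4674/7
  (21, 0) → P = 1260
  (18, 6) → P = 1326

The optimum lies where 8x_1 + 4x_2 = 168 and 4x_1 + 7x_2 = 114.
Solving simultaneously gives x_1 = 18, x_2 = 6.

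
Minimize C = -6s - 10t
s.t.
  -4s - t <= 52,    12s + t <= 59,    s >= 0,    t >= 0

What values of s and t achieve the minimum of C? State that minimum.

Vertices and C = -6s - 10t:
  (0, 59) → C = -590
  (59/12, 0) → C = -59/2
  (0, 0) → C = 0

s = 0, t = 59, minimum C = -590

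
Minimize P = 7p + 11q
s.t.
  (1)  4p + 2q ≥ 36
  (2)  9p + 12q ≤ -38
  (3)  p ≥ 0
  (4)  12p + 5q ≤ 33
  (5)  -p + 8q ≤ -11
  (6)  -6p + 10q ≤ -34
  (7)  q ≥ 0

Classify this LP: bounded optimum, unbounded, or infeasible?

infeasible

The boundaries -6p + 10q = -34 and q = 0 meet at (17/3, 0), but that point violates 4p + 2q ≥ 36. Every candidate vertex is excluded by some other constraint, so the feasible region is empty.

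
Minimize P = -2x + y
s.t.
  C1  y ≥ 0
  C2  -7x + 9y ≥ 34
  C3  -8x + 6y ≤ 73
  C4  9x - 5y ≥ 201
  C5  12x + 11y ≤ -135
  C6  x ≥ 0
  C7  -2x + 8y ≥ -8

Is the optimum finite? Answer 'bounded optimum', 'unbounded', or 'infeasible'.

The boundaries -7x + 9y = 34 and 9x - 5y = 201 meet at (1979/46, 1713/46), but that point violates 12x + 11y ≤ -135. Every candidate vertex is excluded by some other constraint, so the feasible region is empty.

infeasible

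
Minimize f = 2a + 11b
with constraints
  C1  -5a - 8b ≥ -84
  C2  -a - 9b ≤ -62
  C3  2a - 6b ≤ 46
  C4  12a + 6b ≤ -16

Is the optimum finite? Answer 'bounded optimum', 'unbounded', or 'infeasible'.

From the feasible point (-316/33, 544/33), moving in the direction (-9, 1) keeps every constraint satisfied while f decreases without bound.

unbounded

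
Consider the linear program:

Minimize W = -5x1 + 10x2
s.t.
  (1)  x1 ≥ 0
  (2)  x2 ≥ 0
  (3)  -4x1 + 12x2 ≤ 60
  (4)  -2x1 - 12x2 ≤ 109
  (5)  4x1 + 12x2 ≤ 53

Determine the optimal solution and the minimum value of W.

x1 = 53/4, x2 = 0, minimum W = -265/4

The optimum lies where x2 = 0 and 4x1 + 12x2 = 53.
Solving simultaneously gives x1 = 53/4, x2 = 0.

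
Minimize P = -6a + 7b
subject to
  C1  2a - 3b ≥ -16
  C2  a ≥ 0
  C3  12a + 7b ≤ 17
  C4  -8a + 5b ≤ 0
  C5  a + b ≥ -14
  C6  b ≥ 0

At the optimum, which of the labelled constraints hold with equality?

Vertices and P = -6a + 7b:
  (0, 0) → P = 0
  (85/116, 34/29) → P = 221/58
  (17/12, 0) → P = -17/2

The minimum is at (17/12, 0). Substituting into each constraint, equality holds for C3 and C6; the remaining constraints have slack.

C3 and C6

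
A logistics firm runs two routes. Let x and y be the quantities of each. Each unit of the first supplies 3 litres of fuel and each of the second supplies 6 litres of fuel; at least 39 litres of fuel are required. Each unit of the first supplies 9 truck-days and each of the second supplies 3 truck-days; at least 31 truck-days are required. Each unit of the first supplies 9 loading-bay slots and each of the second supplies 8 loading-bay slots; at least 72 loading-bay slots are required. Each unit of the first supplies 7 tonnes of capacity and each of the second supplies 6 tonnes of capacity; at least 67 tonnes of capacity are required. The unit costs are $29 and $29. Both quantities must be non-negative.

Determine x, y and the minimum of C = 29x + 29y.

The feasible region is unbounded (it extends along (0, 1), (1, 0)), but C strictly increases along every unbounded feasible direction, so there is no improving ray and the minimum is attained at a vertex.

The optimum lies where 3x + 6y = 39 and 7x + 6y = 67.
Solving simultaneously gives x = 7, y = 3.

x = 7, y = 3, minimum C = 290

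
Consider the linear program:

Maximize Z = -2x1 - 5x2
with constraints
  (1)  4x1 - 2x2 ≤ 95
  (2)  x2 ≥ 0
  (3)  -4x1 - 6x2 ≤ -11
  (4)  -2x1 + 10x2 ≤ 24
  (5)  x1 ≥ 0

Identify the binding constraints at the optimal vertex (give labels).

Feasible corners and Z = -2x1 - 5x2:
  (95/4, 0) → Z = -95/2
  (499/18, 143/18) → Z = -571/6
  (11/4, 0) → Z = -11/2
  (0, 11/6) → Z = -55/6
  (0, 12/5) → Z = -12

The maximum is at (11/4, 0). Substituting into each constraint, equality holds for (2) and (3); the remaining constraints have slack.

(2) and (3)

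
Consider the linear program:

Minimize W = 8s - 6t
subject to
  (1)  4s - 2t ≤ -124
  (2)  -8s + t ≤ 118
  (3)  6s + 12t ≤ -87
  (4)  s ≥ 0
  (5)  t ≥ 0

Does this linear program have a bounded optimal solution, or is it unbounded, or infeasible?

The boundaries 4s - 2t = -124 and s = 0 meet at (0, 62), but that point violates 6s + 12t ≤ -87. Every candidate vertex is excluded by some other constraint, so the feasible region is empty.

infeasible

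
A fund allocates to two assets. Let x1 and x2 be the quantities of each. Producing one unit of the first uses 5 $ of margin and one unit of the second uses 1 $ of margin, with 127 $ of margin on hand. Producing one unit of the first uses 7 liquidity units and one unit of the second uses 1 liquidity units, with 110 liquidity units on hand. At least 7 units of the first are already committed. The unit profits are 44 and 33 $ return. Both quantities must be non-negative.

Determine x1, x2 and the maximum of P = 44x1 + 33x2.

x1 = 7, x2 = 61, maximum P = 2321

Vertices and P = 44x1 + 33x2:
  (110/7, 0) → P = 4840/7
  (7, 0) → P = 308
  (7, 61) → P = 2321

The optimum lies where 7x1 + x2 = 110 and x1 = 7.
Solving simultaneously gives x1 = 7, x2 = 61.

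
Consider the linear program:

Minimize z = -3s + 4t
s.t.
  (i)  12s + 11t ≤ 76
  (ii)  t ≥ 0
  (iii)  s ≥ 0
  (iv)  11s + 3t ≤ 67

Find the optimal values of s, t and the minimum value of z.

s = 67/11, t = 0, minimum z = -201/11

Extreme points and z = -3s + 4t:
  (0, 76/11) → z = 304/11
  (509/85, 32/85) → z = -1399/85
  (0, 0) → z = 0
  (67/11, 0) → z = -201/11

The optimum lies where t = 0 and 11s + 3t = 67.
Solving simultaneously gives s = 67/11, t = 0.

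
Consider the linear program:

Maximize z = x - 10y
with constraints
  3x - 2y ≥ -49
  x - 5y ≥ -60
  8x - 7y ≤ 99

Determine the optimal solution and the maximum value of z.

x = -541/5, y = -689/5, maximum z = 6349/5

Vertices and z = x - 10y:
  (-125/13, 131/13) → z = -1435/13
  (-541/5, -689/5) → z = 6349/5
  (305/11, 193/11) → z = -1625/11

The binding constraints are 3x - 2y = -49 and 8x - 7y = 99.
Solving simultaneously gives x = -541/5, y = -689/5.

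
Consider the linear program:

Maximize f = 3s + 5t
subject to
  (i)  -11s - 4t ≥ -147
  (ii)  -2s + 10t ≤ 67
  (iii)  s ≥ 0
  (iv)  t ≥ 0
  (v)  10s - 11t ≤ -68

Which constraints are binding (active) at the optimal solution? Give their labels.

(ii) and (v)

Extreme points and f = 3s + 5t:
  (0, 67/10) → f = 67/2
  (19/26, 89/13) → f = 947/26
  (0, 68/11) → f = 340/11

The maximum is at (19/26, 89/13). Substituting into each constraint, equality holds for (ii) and (v); the remaining constraints have slack.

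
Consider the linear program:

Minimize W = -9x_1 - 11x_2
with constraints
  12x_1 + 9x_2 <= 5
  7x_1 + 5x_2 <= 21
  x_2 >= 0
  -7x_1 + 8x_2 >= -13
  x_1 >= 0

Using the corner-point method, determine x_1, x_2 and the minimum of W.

Vertices and W = -9x_1 - 11x_2:
  (5/12, 0) → W = -15/4
  (0, 5/9) → W = -55/9
  (0, 0) → W = 0

x_1 = 0, x_2 = 5/9, minimum W = -55/9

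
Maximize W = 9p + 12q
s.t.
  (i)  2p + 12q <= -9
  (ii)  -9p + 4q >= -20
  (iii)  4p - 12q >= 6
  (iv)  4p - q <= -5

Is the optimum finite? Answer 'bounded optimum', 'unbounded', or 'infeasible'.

bounded optimum

Extreme points and W = 9p + 12q:
  (-40/7, -125/7) → W = -1860/7
  (-3/2, -1) → W = -51/2
The feasible region has finitely many vertices and no improving ray; the maximum is -51/2 at (-3/2, -1).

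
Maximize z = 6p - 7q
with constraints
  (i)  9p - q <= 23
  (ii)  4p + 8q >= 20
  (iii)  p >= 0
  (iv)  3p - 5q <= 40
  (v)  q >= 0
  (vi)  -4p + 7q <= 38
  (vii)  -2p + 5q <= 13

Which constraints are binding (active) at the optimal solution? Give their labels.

(i) and (ii)

Vertices and z = 6p - 7q:
  (51/19, 22/19) → z = 8
  (128/43, 163/43) → z = -373/43
  (0, 5/2) → z = -35/2
  (0, 13/5) → z = -91/5

The maximum is at (51/19, 22/19). Substituting into each constraint, equality holds for (i) and (ii); the remaining constraints have slack.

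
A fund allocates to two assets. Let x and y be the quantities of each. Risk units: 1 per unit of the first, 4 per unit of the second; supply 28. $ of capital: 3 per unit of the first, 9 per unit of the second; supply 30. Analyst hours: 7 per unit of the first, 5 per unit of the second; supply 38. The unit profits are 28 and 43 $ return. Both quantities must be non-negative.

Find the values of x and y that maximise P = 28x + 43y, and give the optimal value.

Corner points and P = 28x + 43y:
  (0, 0) → P = 0
  (0, 10/3) → P = 430/3
  (38/7, 0) → P = 152
  (4, 2) → P = 198

The optimum lies where 3x + 9y = 30 and 7x + 5y = 38.
Solving simultaneously gives x = 4, y = 2.

x = 4, y = 2, maximum P = 198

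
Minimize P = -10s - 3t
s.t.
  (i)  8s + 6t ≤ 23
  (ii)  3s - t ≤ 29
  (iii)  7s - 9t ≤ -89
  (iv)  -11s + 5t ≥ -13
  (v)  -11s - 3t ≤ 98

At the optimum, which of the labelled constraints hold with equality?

Feasible corners and P = -10s - 3t:
  (-109/38, 291/38) → P = 217/38
  (-219/14, 1037/42) → P = 1153/14
  (-383/40, 293/120) → P = 3537/40

The minimum is at (-109/38, 291/38). Substituting into each constraint, equality holds for (i) and (iii); the remaining constraints have slack.

(i) and (iii)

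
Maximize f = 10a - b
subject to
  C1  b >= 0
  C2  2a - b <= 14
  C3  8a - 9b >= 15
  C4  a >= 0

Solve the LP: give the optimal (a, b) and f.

Extreme points and f = 10a - b:
  (7, 0) → f = 70
  (15/8, 0) → f = 75/4
  (111/10, 41/5) → f = 514/5

The binding constraints are 2a - b = 14 and 8a - 9b = 15.
Solving simultaneously gives a = 111/10, b = 41/5.

a = 111/10, b = 41/5, maximum f = 514/5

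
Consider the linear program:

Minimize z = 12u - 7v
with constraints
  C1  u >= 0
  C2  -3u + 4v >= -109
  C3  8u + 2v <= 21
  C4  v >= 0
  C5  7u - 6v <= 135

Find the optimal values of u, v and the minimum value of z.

u = 0, v = 21/2, minimum z = -147/2

Feasible corners and z = 12u - 7v:
  (0, 21/2) → z = -147/2
  (0, 0) → z = 0
  (21/8, 0) → z = 63/2

At the optimal vertex, u = 0 and 8u + 2v = 21.
Solving simultaneously gives u = 0, v = 21/2.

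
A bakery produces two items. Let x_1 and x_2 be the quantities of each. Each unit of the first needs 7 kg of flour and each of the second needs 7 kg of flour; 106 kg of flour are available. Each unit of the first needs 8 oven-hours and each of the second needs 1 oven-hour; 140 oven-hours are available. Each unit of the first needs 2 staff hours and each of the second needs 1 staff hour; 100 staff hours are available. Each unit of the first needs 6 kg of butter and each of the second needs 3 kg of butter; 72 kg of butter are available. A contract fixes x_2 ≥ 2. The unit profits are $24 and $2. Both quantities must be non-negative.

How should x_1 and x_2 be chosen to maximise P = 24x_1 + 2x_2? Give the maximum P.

x_1 = 11, x_2 = 2, maximum P = 268

The binding constraints are 6x_1 + 3x_2 = 72 and x_2 = 2.
Solving simultaneously gives x_1 = 11, x_2 = 2.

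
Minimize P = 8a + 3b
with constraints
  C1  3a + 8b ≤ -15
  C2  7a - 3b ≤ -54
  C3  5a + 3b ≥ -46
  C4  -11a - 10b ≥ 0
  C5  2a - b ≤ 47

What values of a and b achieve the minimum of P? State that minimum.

a = -323/31, b = 63/31, minimum P = -2395/31

Extreme points and P = 8a + 3b:
  (-477/65, 57/65) → P = -729/13
  (-323/31, 63/31) → P = -2395/31
  (-25/3, -13/9) → P = -71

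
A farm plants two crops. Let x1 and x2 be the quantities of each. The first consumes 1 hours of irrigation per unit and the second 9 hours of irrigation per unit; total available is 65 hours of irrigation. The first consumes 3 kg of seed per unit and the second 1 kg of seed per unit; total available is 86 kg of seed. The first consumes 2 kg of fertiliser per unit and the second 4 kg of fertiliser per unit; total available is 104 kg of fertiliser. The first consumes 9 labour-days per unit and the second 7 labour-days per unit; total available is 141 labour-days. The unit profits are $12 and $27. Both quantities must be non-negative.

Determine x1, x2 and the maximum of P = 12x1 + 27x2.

Vertices and P = 12x1 + 27x2:
  (0, 0) → P = 0
  (0, 65/9) → P = 195
  (47/3, 0) → P = 188
  (11, 6) → P = 294

x1 = 11, x2 = 6, maximum P = 294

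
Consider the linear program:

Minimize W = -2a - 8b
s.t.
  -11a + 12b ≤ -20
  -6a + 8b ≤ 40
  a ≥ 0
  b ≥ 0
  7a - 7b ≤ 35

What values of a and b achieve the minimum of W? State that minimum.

a = 40, b = 35, minimum W = -360

Extreme points and W = -2a - 8b:
  (40, 35) → W = -360
  (20/11, 0) → W = -40/11
  (5, 0) → W = -10

The optimum lies where -11a + 12b = -20 and -6a + 8b = 40.
Solving simultaneously gives a = 40, b = 35.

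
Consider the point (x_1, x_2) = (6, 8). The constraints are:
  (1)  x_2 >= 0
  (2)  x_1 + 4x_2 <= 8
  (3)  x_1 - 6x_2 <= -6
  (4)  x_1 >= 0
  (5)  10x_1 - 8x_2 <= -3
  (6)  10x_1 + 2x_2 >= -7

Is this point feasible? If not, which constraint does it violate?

Constraint (2): x_1 + 4x_2 = 38, which is not ≤ 8. All other constraints are satisfied.

not feasible — violates (2)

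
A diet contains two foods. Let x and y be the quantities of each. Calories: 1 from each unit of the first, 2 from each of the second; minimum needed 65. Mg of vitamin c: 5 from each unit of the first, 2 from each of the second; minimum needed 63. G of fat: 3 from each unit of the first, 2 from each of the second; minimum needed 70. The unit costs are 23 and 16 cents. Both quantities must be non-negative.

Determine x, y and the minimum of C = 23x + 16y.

The feasible region is unbounded (it extends along (0, 1), (1, 0)), but C strictly increases along every unbounded feasible direction, so there is no improving ray and the minimum is attained at a vertex.

The binding constraints are x + 2y = 65 and 3x + 2y = 70.
Solving simultaneously gives x = 5/2, y = 125/4.

x = 5/2, y = 125/4, minimum C = 1115/2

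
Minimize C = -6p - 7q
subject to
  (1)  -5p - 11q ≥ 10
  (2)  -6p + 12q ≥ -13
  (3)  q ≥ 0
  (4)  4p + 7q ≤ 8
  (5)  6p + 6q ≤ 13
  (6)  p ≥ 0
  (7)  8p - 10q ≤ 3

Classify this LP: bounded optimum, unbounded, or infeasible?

infeasible

The boundaries -5p - 11q = 10 and q = 0 meet at (-2, 0), but that point violates p ≥ 0. Every candidate vertex is excluded by some other constraint, so the feasible region is empty.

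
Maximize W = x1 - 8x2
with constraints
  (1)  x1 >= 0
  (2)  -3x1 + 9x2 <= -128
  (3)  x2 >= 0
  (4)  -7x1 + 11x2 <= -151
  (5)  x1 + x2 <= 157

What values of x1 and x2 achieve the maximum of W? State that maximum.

Extreme points and W = x1 - 8x2:
  (128/3, 0) → W = 128/3
  (1541/12, 343/12) → W = -401/4
  (157, 0) → W = 157

x1 = 157, x2 = 0, maximum W = 157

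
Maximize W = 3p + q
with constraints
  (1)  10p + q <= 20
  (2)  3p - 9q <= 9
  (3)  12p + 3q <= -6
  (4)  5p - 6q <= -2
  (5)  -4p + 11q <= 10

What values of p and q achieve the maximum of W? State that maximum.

Feasible corners and W = 3p + q:
  (-8/3, -17/9) → W = -89/9
  (-63, -22) → W = -211
  (-14/29, -2/29) → W = -44/29
  (-2/3, 2/3) → W = -4/3

At the optimal vertex, 12p + 3q = -6 and -4p + 11q = 10.
Solving simultaneously gives p = -2/3, q = 2/3.

p = -2/3, q = 2/3, maximum W = -4/3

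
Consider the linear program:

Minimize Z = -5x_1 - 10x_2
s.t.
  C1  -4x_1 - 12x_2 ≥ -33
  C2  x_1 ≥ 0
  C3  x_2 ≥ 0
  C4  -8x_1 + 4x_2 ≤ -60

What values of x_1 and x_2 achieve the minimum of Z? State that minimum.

x_1 = 33/4, x_2 = 0, minimum Z = -165/4

Feasible corners and Z = -5x_1 - 10x_2:
  (33/4, 0) → Z = -165/4
  (213/28, 3/14) → Z = -1125/28
  (15/2, 0) → Z = -75/2

At the optimal vertex, -4x_1 - 12x_2 = -33 and x_2 = 0.
Solving simultaneously gives x_1 = 33/4, x_2 = 0.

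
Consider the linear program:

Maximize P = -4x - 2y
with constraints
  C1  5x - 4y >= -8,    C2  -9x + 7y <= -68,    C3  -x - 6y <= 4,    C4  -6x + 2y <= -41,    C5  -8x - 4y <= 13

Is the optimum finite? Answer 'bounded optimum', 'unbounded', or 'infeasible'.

Feasible corners and P = -4x - 2y:
  (328, 412) → P = -2136
  (151/24, -13/8) → P = -263/12
  (119/19, -65/38) → P = -411/19
The feasible region has finitely many vertices and no improving ray; the maximum is -411/19 at (119/19, -65/38).

bounded optimum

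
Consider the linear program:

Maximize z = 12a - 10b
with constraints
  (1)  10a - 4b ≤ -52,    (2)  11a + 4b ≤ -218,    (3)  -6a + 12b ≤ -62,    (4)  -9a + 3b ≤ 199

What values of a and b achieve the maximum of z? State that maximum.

Feasible corners and z = 12a - 10b:
  (-90/7, -134/7) → z = 260/7
  (-320/3, -761/3) → z = 3770/3
  (-592/39, -995/78) → z = -2129/39
  (-143/5, -292/15) → z = -2228/15

The optimum lies where 10a - 4b = -52 and -9a + 3b = 199.
Solving simultaneously gives a = -320/3, b = -761/3.

a = -320/3, b = -761/3, maximum z = 3770/3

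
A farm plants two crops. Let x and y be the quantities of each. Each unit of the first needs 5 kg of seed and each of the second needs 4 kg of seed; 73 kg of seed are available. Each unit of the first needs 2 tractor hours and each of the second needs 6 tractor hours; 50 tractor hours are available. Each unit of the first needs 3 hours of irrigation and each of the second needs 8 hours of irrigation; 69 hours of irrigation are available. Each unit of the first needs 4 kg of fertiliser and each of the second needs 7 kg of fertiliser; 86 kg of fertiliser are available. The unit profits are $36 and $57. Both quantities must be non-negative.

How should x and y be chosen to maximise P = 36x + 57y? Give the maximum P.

Vertices and P = 36x + 57y:
  (0, 0) → P = 0
  (0, 25/3) → P = 475
  (73/5, 0) → P = 2628/5
  (11, 9/2) → P = 1305/2
  (7, 6) → P = 594

The binding constraints are 5x + 4y = 73 and 3x + 8y = 69.
Solving simultaneously gives x = 11, y = 9/2.

x = 11, y = 9/2, maximum P = 1305/2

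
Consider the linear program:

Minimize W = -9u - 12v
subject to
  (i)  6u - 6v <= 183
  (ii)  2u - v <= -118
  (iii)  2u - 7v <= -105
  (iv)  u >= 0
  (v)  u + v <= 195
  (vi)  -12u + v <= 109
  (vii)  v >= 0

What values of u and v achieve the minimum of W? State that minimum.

Corner points and W = -9u - 12v:
  (77/3, 508/3) → W = -2263
  (9/10, 599/5) → W = -14457/10
  (86/13, 2449/13) → W = -30162/13

The binding constraints are u + v = 195 and -12u + v = 109.
Solving simultaneously gives u = 86/13, v = 2449/13.

u = 86/13, v = 2449/13, minimum W = -30162/13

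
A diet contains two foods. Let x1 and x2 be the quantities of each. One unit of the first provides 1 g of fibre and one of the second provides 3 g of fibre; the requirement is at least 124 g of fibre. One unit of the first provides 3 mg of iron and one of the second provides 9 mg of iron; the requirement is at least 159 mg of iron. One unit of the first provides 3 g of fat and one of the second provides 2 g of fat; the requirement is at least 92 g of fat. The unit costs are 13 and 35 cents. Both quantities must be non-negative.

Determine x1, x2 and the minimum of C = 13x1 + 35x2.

Feasible corners and C = 13x1 + 35x2:
  (0, 46) → C = 1610
  (124, 0) → C = 1612
  (4, 40) → C = 1452
The feasible region is unbounded (it extends along (0, 1), (1, 0)), but C strictly increases along every unbounded feasible direction, so there is no improving ray and the minimum is attained at a vertex.

The binding constraints are x1 + 3x2 = 124 and 3x1 + 2x2 = 92.
Solving simultaneously gives x1 = 4, x2 = 40.

x1 = 4, x2 = 40, minimum C = 1452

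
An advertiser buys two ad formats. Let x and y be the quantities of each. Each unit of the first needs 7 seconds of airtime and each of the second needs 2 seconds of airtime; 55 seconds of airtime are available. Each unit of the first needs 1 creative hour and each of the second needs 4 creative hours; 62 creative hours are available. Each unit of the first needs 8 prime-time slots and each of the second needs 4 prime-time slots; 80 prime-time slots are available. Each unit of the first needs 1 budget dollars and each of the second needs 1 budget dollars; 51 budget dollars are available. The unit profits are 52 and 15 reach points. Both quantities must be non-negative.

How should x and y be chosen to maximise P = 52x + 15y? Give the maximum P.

Extreme points and P = 52x + 15y:
  (0, 0) → P = 0
  (0, 31/2) → P = 465/2
  (55/7, 0) → P = 2860/7
  (5, 10) → P = 410
  (18/7, 104/7) → P = 2496/7

x = 5, y = 10, maximum P = 410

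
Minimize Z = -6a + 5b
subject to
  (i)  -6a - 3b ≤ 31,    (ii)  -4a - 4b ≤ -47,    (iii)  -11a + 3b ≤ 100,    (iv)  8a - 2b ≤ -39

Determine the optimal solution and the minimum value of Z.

Vertices and Z = -6a + 5b:
  (-37/8, 131/8) → Z = 877/8
  (-31/20, 133/10) → Z = 379/5
  (83/2, 371/2) → Z = 1357/2

At the optimal vertex, -4a - 4b = -47 and 8a - 2b = -39.
Solving simultaneously gives a = -31/20, b = 133/10.

a = -31/20, b = 133/10, minimum Z = 379/5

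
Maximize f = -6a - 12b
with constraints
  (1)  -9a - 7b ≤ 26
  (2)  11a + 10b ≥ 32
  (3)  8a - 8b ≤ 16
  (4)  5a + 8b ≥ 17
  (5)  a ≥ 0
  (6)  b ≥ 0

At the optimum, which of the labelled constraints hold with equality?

(3) and (4)

Feasible corners and f = -6a - 12b:
  (43/19, 27/38) → f = -420/19
  (0, 16/5) → f = -192/5
  (33/13, 7/13) → f = -282/13
The feasible region is unbounded (it extends along (1, 1), (0, 1)), but f strictly decreases along every unbounded feasible direction, so there is no improving ray and the maximum is attained at a vertex.

The maximum is at (33/13, 7/13). Substituting into each constraint, equality holds for (3) and (4); the remaining constraints have slack.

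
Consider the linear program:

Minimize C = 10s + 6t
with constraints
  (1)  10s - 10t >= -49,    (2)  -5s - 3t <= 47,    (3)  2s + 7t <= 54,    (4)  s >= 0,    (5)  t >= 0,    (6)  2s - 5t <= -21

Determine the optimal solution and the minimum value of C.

s = 0, t = 21/5, minimum C = 126/5

Corner points and C = 10s + 6t:
  (197/90, 319/45) → C = 2899/45
  (0, 49/10) → C = 147/5
  (41/8, 25/4) → C = 355/4
  (0, 21/5) → C = 126/5

At the optimal vertex, s = 0 and 2s - 5t = -21.
Solving simultaneously gives s = 0, t = 21/5.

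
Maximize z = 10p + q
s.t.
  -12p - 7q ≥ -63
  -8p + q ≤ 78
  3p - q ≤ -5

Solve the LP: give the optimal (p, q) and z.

p = 28/33, q = 83/11, maximum z = 529/33

Vertices and z = 10p + q:
  (-483/68, 360/17) → z = -1695/34
  (28/33, 83/11) → z = 529/33
  (-73/5, -194/5) → z = -924/5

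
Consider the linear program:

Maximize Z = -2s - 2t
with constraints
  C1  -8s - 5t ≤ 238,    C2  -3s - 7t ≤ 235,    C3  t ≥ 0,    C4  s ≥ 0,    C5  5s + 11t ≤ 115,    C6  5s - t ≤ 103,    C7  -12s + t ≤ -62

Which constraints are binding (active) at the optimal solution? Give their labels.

Extreme points and Z = -2s - 2t:
  (103/5, 0) → Z = -206/5
  (31/6, 0) → Z = -31/3
  (104/5, 1) → Z = -218/5
  (797/137, 1070/137) → Z = -3734/137

The maximum is at (31/6, 0). Substituting into each constraint, equality holds for C3 and C7; the remaining constraints have slack.

C3 and C7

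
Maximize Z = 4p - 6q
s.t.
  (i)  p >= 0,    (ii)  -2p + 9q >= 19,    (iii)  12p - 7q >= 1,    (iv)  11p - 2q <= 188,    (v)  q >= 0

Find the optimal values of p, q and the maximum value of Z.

The binding constraints are -2p + 9q = 19 and 11p - 2q = 188.
Solving simultaneously gives p = 346/19, q = 117/19.

p = 346/19, q = 117/19, maximum Z = 682/19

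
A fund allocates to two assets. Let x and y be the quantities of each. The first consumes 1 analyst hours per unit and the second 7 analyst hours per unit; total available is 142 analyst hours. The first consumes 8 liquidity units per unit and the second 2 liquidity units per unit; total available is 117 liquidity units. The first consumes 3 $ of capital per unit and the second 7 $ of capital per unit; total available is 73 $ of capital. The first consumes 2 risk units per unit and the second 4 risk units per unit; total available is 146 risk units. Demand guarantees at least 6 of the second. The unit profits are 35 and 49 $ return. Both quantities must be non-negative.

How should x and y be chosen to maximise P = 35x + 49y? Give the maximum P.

x = 31/3, y = 6, maximum P = 1967/3

Feasible corners and P = 35x + 49y:
  (0, 73/7) → P = 511
  (0, 6) → P = 294
  (31/3, 6) → P = 1967/3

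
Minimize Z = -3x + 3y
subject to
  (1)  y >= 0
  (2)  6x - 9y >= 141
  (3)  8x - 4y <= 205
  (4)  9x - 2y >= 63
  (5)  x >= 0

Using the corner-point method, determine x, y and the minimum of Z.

Feasible corners and Z = -3x + 3y:
  (47/2, 0) → Z = -141/2
  (205/8, 0) → Z = -615/8
  (427/16, 17/8) → Z = -1179/16

The binding constraints are y = 0 and 8x - 4y = 205.
Solving simultaneously gives x = 205/8, y = 0.

x = 205/8, y = 0, minimum Z = -615/8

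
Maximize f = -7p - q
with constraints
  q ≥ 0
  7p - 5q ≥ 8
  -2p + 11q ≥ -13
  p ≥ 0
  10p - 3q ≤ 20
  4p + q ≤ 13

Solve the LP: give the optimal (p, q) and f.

p = 8/7, q = 0, maximum f = -8

Vertices and f = -7p - q:
  (8/7, 0) → f = -8
  (2, 0) → f = -14
  (76/29, 60/29) → f = -592/29

At the optimal vertex, q = 0 and 7p - 5q = 8.
Solving simultaneously gives p = 8/7, q = 0.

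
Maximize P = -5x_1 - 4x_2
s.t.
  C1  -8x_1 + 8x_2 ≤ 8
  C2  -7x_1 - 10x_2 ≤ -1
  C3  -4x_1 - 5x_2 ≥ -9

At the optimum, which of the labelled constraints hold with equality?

C1 and C2

Vertices and P = -5x_1 - 4x_2:
  (-9/17, 8/17) → P = 13/17
  (4/9, 13/9) → P = -8
  (17, -59/5) → P = -189/5

The maximum is at (-9/17, 8/17). Substituting into each constraint, equality holds for C1 and C2; the remaining constraints have slack.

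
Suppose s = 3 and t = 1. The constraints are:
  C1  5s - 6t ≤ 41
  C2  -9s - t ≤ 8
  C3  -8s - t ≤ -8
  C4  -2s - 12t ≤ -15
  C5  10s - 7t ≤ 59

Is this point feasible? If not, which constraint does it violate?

C1: 9 ≤ 41 ✓
C2: -28 ≤ 8 ✓
C3: -25 ≤ -8 ✓
C4: -18 ≤ -15 ✓
C5: 23 ≤ 59 ✓

feasible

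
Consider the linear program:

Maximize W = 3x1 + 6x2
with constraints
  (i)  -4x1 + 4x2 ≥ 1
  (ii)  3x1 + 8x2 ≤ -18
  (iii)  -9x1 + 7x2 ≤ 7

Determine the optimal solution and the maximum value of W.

Vertices and W = 3x1 + 6x2:
  (-20/11, -69/44) → W = -327/22
  (-21/8, -19/8) → W = -177/8
  (-182/93, -47/31) → W = -464/31

At the optimal vertex, -4x1 + 4x2 = 1 and 3x1 + 8x2 = -18.
Solving simultaneously gives x1 = -20/11, x2 = -69/44.

x1 = -20/11, x2 = -69/44, maximum W = -327/22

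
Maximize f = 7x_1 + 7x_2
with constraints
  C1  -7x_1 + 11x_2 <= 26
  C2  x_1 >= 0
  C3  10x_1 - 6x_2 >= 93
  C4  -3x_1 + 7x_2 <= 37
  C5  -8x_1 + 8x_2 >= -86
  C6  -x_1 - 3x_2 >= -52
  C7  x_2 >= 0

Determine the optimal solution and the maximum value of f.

x_1 = 337/16, x_2 = 165/16, maximum f = 1757/8

Vertices and f = 7x_1 + 7x_2:
  (197/12, 427/36) → f = 3563/18
  (93/10, 0) → f = 651/10
  (337/16, 165/16) → f = 1757/8
  (43/4, 0) → f = 301/4

At the optimal vertex, -8x_1 + 8x_2 = -86 and -x_1 - 3x_2 = -52.
Solving simultaneously gives x_1 = 337/16, x_2 = 165/16.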